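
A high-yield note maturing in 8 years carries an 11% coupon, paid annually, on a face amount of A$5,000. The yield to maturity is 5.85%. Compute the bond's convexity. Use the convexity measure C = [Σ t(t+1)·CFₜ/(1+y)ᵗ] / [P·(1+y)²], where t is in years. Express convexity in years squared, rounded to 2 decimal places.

With y = 0.0585:
  t   CF        PV=CF/(1+0.0585)^t    t·PV        t(t+1)·PV
  1       550.00       519.6032       519.6032       1,039.2064
  2       550.00       490.8864       981.7727       2,945.3182
  3       550.00       463.7566     1,391.2698       5,565.0792
  4       550.00       438.1262     1,752.5049       8,762.5243
  5       550.00       413.9123     2,069.5617      12,417.3703
  6       550.00       391.0367     2,346.2202      16,423.5413
  7       550.00       369.4253     2,585.9772      20,687.8177
  8     5,550.00     3,521.8113    28,174.4905     253,570.4146
  Σ                  6,608.5581    39,821.4002     321,411.2719
P = 6,608.5581.
Convexity = Σ t(t+1)·PV / [P·(1+y)²] = 321,411.2719 / (6,608.5581 × 1.120422) = 43.40829.

43.41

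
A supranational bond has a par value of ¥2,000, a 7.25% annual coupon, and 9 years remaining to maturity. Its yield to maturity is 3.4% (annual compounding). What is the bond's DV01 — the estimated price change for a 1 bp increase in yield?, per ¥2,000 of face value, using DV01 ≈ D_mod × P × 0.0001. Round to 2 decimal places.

Periodic yield y = 0.034.
  t   CF        PV=CF/(1+0.034)^t    t·PV
  1       145.00       140.2321       140.2321
  2       145.00       135.6210       271.2420
  3       145.00       131.1615       393.4845
  4       145.00       126.8486       507.3946
  5       145.00       122.6776       613.3881
  6       145.00       118.6437       711.8623
  7       145.00       114.7425       803.1974
  8       145.00       110.9695       887.7561
  9     2,145.00     1,587.6050    14,288.4447
  Σ                  2,588.5015    18,617.0017
P = 2,588.5015; D_Mac = 7.19219 yrs; D_mod = 6.95570 yrs.
DV01 ≈ 6.95570 × 2,588.5015 × 0.0001 = 1.800484.

¥1.80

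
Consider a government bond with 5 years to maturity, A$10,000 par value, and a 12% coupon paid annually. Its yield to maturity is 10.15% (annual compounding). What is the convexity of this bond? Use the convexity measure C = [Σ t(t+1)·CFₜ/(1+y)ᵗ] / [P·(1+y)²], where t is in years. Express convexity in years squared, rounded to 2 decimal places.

18.67

With y = 0.1015:
  t   CF        PV=CF/(1+0.1015)^t    t·PV        t(t+1)·PV
  1     1,200.00     1,089.4235     1,089.4235       2,178.8470
  2     1,200.00       989.0363     1,978.0727       5,934.2180
  3     1,200.00       897.8995     2,693.6986      10,774.7943
  4     1,200.00       815.1607     3,260.6428      16,303.2142
  5    11,200.00     6,907.0964    34,535.4818     207,212.8910
  Σ                 10,698.6164    43,557.3194     242,403.9645
P = 10,698.6164.
Convexity = Σ t(t+1)·PV / [P·(1+y)²] = 242,403.9645 / (10,698.6164 × 1.213302) = 18.67425.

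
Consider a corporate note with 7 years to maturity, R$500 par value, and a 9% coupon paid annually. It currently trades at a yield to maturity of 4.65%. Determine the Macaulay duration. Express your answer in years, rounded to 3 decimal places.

5.663 years

Periodic yield y = 0.0465. Discount each cash flow and weight by its year:
  t   CF        PV=CF/(1+0.0465)^t    t·PV
  1        45.00        43.0005        43.0005
  2        45.00        41.0898        82.1796
  3        45.00        39.2640       117.7921
  4        45.00        37.5194       150.0775
  5        45.00        35.8522       179.2612
  6        45.00        34.2592       205.5552
  7       545.00       396.4805     2,775.3638
  Σ                    627.4657     3,553.2298
Price P = Σ PV = 627.4657.
Macaulay duration = Σ(t·PV) / P = 3,553.2298 / 627.4657 = 5.66283 years.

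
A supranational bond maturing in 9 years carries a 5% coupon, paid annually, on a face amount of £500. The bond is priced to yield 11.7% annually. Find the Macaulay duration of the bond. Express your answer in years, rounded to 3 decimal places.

Periodic yield y = 0.117. Discount each cash flow and weight by its year:
  t   CF        PV=CF/(1+0.117)^t    t·PV
  1        25.00        22.3814        22.3814
  2        25.00        20.0370        40.0741
  3        25.00        17.9383        53.8148
  4        25.00        16.0593        64.2373
  5        25.00        14.3772        71.8860
  6        25.00        12.8713        77.2275
  7        25.00        11.5231        80.6614
  8        25.00        10.3161        82.5286
  9       525.00       193.9460     1,745.5137
  Σ                    319.4496     2,238.3248
Price P = Σ PV = 319.4496.
Macaulay duration = Σ(t·PV) / P = 2,238.3248 / 319.4496 = 7.00682 years.

7.007 years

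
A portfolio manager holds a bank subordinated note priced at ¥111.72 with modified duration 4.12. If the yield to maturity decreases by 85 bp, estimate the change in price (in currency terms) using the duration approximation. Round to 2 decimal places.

+¥3.91

Duration approximation: ΔP/P ≈ -D_mod · Δy = -4.12 × (-0.0085) = +0.035020.
ΔP ≈ 111.72 × (+0.035020) = +3.9124344.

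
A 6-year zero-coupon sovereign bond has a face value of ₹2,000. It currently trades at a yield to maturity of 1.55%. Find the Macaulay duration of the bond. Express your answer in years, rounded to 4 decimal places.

6.0000 years

A zero-coupon bond has a single cash flow at maturity, so its Macaulay duration equals its maturity: 6 years.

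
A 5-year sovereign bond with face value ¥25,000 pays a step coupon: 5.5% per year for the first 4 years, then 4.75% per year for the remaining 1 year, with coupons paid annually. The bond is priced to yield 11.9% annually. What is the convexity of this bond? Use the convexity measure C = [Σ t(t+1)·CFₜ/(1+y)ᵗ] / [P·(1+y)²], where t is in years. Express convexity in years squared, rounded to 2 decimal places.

20.31

With y = 0.119:
  t   CF        PV=CF/(1+0.119)^t    t·PV        t(t+1)·PV
  1     1,375.00     1,228.7757     1,228.7757       2,457.5514
  2     1,375.00     1,098.1016     2,196.2032       6,588.6096
  3     1,375.00       981.3240     2,943.9721      11,775.8885
  4     1,375.00       876.9652     3,507.8607      17,539.3037
  5    26,187.50    14,926.0059    74,630.0293     447,780.1757
  Σ                 19,111.1724    84,506.8410     486,141.5288
P = 19,111.1724.
Convexity = Σ t(t+1)·PV / [P·(1+y)²] = 486,141.5288 / (19,111.1724 × 1.252161) = 20.31492.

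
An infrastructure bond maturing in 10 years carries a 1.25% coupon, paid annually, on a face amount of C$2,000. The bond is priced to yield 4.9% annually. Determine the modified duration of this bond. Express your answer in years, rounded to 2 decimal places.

Periodic yield y = 0.049. First find Macaulay duration:
  t   CF        PV=CF/(1+0.049)^t    t·PV
  1        25.00        23.8322        23.8322
  2        25.00        22.7190        45.4380
  3        25.00        21.6578        64.9733
  4        25.00        20.6461        82.5844
  5        25.00        19.6817        98.4085
  6        25.00        18.7623       112.5741
  7        25.00        17.8859       125.2015
  8        25.00        17.0505       136.4037
  9        25.00        16.2540       146.2861
  10    2,025.00     1,255.0763    12,550.7635
  Σ                  1,433.5659    13,386.4653
P = 1,433.5659; Macaulay duration = 13,386.4653 / 1,433.5659 = 9.33788 years.
Modified duration = D_Mac / (1 + y) = 9.33788 / 1.049 = 8.90170 years.

8.90 years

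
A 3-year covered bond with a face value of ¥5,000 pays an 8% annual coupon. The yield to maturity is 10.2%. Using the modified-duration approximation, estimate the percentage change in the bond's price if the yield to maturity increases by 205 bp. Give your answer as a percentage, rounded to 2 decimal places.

Periodic yield y = 0.102. Modified duration first:
  t   CF        PV=CF/(1+0.102)^t    t·PV
  1       400.00       362.9764       362.9764
  2       400.00       329.3797       658.7594
  3     5,400.00     4,035.0505    12,105.1516
  Σ                  4,727.4066    13,126.8873
P = 4,727.4066; D_Mac = 2.77676 yrs; D_mod = 2.77676/(1+0.102) = 2.51975 yrs.
ΔP/P ≈ -D_mod · Δy = -2.51975 × (+0.0205) = -0.051655 = -5.1655%.

-5.17%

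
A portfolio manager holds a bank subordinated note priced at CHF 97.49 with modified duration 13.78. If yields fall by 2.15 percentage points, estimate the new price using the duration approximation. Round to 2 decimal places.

Duration approximation: ΔP/P ≈ -D_mod · Δy = -13.78 × (-0.0215) = +0.296270.
New price ≈ 97.49 × (1 + 0.296270) = 126.3733623.

CHF 126.37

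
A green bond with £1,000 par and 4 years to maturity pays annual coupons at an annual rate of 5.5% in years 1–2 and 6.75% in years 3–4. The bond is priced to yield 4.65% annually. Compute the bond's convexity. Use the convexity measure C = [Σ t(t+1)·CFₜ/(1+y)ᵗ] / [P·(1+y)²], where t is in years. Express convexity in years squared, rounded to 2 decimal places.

With y = 0.0465:
  t   CF        PV=CF/(1+0.0465)^t    t·PV        t(t+1)·PV
  1        55.00        52.5561        52.5561         105.1123
  2        55.00        50.2209       100.4417         301.3252
  3        67.50        58.8960       176.6881         706.7524
  4     1,067.50       890.0429     3,560.1717      17,800.8585
  Σ                  1,051.7160     3,889.8577      18,914.0485
P = 1,051.7160.
Convexity = Σ t(t+1)·PV / [P·(1+y)²] = 18,914.0485 / (1,051.7160 × 1.095162) = 16.42130.

16.42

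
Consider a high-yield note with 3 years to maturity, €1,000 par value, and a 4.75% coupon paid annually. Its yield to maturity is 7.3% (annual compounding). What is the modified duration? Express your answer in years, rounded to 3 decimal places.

2.666 years

Periodic yield y = 0.073. First find Macaulay duration:
  t   CF        PV=CF/(1+0.073)^t    t·PV
  1        47.50        44.2684        44.2684
  2        47.50        41.2567        82.5133
  3     1,047.50       847.9200     2,543.7599
  Σ                    933.4450     2,670.5417
P = 933.4450; Macaulay duration = 2,670.5417 / 933.4450 = 2.86095 years.
Modified duration = D_Mac / (1 + y) = 2.86095 / 1.073 = 2.66631 years.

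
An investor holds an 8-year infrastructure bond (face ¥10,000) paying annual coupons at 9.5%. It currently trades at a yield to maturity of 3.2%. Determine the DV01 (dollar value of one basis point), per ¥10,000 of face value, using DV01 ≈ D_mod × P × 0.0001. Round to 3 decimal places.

Periodic yield y = 0.032.
  t   CF        PV=CF/(1+0.032)^t    t·PV
  1       950.00       920.5426       920.5426
  2       950.00       891.9987     1,783.9974
  3       950.00       864.3398     2,593.0194
  4       950.00       837.5386     3,350.1543
  5       950.00       811.5684     4,057.8419
  6       950.00       786.4035     4,718.4208
  7       950.00       762.0189     5,334.1321
  8    10,950.00     8,510.9206    68,087.3651
  Σ                 14,385.3310    90,845.4736
P = 14,385.3310; D_Mac = 6.31515 yrs; D_mod = 6.11933 yrs.
DV01 ≈ 6.11933 × 14,385.3310 × 0.0001 = 8.802856.

¥8.803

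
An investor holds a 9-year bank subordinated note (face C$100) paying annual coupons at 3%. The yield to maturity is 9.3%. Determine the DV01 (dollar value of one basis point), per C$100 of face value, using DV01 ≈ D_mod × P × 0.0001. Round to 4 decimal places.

Periodic yield y = 0.093.
  t   CF        PV=CF/(1+0.093)^t    t·PV
  1         3.00         2.7447         2.7447
  2         3.00         2.5112         5.0224
  3         3.00         2.2975         6.8926
  4         3.00         2.1020         8.4082
  5         3.00         1.9232         9.6159
  6         3.00         1.7595        10.5573
  7         3.00         1.6098        11.2688
  8         3.00         1.4729        11.7828
  9       103.00        46.2653       416.3881
  Σ                     62.6863       482.6808
P = 62.6863; D_Mac = 7.69995 yrs; D_mod = 7.04478 yrs.
DV01 ≈ 7.04478 × 62.6863 × 0.0001 = 0.044161.

C$0.0442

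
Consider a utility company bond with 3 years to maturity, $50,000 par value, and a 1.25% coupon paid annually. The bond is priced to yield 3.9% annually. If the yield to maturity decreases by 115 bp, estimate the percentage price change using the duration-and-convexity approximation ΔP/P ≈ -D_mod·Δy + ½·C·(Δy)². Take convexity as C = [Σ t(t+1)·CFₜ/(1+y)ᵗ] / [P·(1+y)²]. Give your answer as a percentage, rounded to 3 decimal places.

With y = 0.039:
  t   CF        PV=CF/(1+0.039)^t    t·PV        t(t+1)·PV
  1       625.00       601.5399       601.5399       1,203.0799
  2       625.00       578.9605     1,157.9210       3,473.7629
  3    50,625.00    45,135.5141   135,406.5423     541,626.1693
  Σ                 46,316.0145   137,166.0032     546,303.0120
P = 46,316.0145; D_Mac = 2.96152 yrs; D_mod = 2.85036 yrs; C = 10.92625.
Duration effect: -2.85036 × (-0.0115) = +0.032779
Convexity effect: 0.5 × 10.92625 × (-0.0115)² = +0.0007225
ΔP/P ≈ +0.032779 + 0.0007225 = +0.033502 = +3.3502%.

+3.350%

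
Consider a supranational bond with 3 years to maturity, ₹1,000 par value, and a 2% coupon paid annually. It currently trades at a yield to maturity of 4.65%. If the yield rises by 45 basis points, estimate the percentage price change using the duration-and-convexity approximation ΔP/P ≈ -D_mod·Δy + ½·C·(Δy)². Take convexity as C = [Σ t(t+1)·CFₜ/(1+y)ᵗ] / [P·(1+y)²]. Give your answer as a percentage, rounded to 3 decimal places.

With y = 0.0465:
  t   CF        PV=CF/(1+0.0465)^t    t·PV        t(t+1)·PV
  1        20.00        19.1113        19.1113          38.2226
  2        20.00        18.2621        36.5243         109.5728
  3     1,020.00       889.9846     2,669.9537      10,679.8148
  Σ                    927.3580     2,725.5893      10,827.6102
P = 927.3580; D_Mac = 2.93909 yrs; D_mod = 2.80850 yrs; C = 10.66122.
Duration effect: -2.80850 × (+0.0045) = -0.012638
Convexity effect: 0.5 × 10.66122 × (0.0045)² = +0.0001079
ΔP/P ≈ -0.012638 + 0.0001079 = -0.012530 = -1.2530%.

-1.253%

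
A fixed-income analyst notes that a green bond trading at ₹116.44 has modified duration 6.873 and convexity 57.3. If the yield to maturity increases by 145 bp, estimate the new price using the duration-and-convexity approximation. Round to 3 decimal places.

₹105.537

Duration effect: -D_mod·Δy = -6.873 × (+0.0145) = -0.0996585
Convexity effect: ½·C·(Δy)² = 0.5 × 57.3 × (0.0145)² = +0.0060236625
ΔP/P ≈ -0.0996585 + 0.0060236625 = -0.0936348375
New price ≈ 116.44 × (1 - 0.0936348375) = 105.5371595215.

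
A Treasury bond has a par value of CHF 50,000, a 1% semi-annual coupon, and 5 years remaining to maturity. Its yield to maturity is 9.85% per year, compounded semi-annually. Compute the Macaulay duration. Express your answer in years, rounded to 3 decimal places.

Periodic yield y = 0.04925. Discount each cash flow and weight by its period:
  t   CF        PV=CF/(1+0.04925)^t    t·PV
  1       250.00       238.2654       238.2654
  2       250.00       227.0817       454.1633
  3       250.00       216.4228       649.2685
  4       250.00       206.2643       825.0573
  5       250.00       196.5826       982.9131
  6       250.00       187.3554     1,124.1322
  7       250.00       178.5612     1,249.9286
  8       250.00       170.1799     1,361.4390
  9       250.00       162.1919     1,459.7273
  10   50,250.00    31,070.3601   310,703.6014
  Σ                 32,853.2654   319,048.4960
Price P = Σ PV = 32,853.2654.
Macaulay duration = Σ(t·PV) / P = 319,048.4960 / 32,853.2654 = 9.71132 half-year periods.
In years: 9.71132 / 2 = 4.85566 years.

4.856 years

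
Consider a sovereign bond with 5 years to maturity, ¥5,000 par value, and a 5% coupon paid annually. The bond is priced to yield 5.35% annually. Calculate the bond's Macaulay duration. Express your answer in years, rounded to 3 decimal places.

Periodic yield y = 0.0535. Discount each cash flow and weight by its year:
  t   CF        PV=CF/(1+0.0535)^t    t·PV
  1       250.00       237.3042       237.3042
  2       250.00       225.2532       450.5064
  3       250.00       213.8141       641.4424
  4       250.00       202.9560       811.8239
  5     5,250.00     4,045.6341    20,228.1706
  Σ                  4,924.9616    22,369.2475
Price P = Σ PV = 4,924.9616.
Macaulay duration = Σ(t·PV) / P = 22,369.2475 / 4,924.9616 = 4.54201 years.

4.542 years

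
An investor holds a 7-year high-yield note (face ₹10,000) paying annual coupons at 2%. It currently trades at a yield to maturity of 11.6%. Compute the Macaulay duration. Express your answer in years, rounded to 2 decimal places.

Periodic yield y = 0.116. Discount each cash flow and weight by its year:
  t   CF        PV=CF/(1+0.116)^t    t·PV
  1       200.00       179.2115       179.2115
  2       200.00       160.5838       321.1675
  3       200.00       143.8923       431.6768
  4       200.00       128.9357       515.7428
  5       200.00       115.5338       577.6690
  6       200.00       103.5249       621.1494
  7    10,200.00     4,730.9767    33,116.8369
  Σ                  5,562.6586    35,763.4539
Price P = Σ PV = 5,562.6586.
Macaulay duration = Σ(t·PV) / P = 35,763.4539 / 5,562.6586 = 6.42920 years.

6.43 years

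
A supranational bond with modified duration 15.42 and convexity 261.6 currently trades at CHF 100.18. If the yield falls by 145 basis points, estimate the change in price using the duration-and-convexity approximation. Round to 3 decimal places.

+CHF 25.154

Duration effect: -D_mod·Δy = -15.42 × (-0.0145) = +0.223590
Convexity effect: ½·C·(Δy)² = 0.5 × 261.6 × (-0.0145)² = +0.0275007
ΔP/P ≈ +0.223590 + 0.0275007 = +0.2510907
ΔP ≈ 100.18 × (+0.2510907) = +25.154266326.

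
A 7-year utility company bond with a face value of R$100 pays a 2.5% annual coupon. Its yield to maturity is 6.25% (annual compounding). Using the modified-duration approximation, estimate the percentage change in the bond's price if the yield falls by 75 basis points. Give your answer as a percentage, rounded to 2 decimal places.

+4.54%

Periodic yield y = 0.0625. Modified duration first:
  t   CF        PV=CF/(1+0.0625)^t    t·PV
  1         2.50         2.3529         2.3529
  2         2.50         2.2145         4.4291
  3         2.50         2.0843         6.2528
  4         2.50         1.9617         7.8466
  5         2.50         1.8463         9.2314
  6         2.50         1.7377        10.4260
  7       102.50        67.0535       469.3743
  Σ                     79.2508       509.9131
P = 79.2508; D_Mac = 6.43417 yrs; D_mod = 6.43417/(1+0.0625) = 6.05569 yrs.
ΔP/P ≈ -D_mod · Δy = -6.05569 × (-0.0075) = +0.045418 = +4.5418%.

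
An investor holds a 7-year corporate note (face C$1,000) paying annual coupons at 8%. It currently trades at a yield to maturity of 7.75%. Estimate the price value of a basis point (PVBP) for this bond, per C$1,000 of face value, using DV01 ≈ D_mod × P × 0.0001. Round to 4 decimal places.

Periodic yield y = 0.0775.
  t   CF        PV=CF/(1+0.0775)^t    t·PV
  1        80.00        74.2459        74.2459
  2        80.00        68.9057       137.8115
  3        80.00        63.9496       191.8489
  4        80.00        59.3500       237.4001
  5        80.00        55.0812       275.4061
  6        80.00        51.1195       306.7168
  7     1,080.00       640.4759     4,483.3314
  Σ                  1,013.1280     5,706.7608
P = 1,013.1280; D_Mac = 5.63281 yrs; D_mod = 5.22767 yrs.
DV01 ≈ 5.22767 × 1,013.1280 × 0.0001 = 0.529630.

C$0.5296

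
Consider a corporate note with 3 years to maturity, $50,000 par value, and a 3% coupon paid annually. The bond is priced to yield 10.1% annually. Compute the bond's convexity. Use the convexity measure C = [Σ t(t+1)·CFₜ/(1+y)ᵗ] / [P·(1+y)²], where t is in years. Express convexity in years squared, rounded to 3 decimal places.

With y = 0.101:
  t   CF        PV=CF/(1+0.101)^t    t·PV        t(t+1)·PV
  1     1,500.00     1,362.3978     1,362.3978       2,724.7956
  2     1,500.00     1,237.4185     2,474.8371       7,424.5113
  3    51,500.00    38,587.3782   115,762.1347     463,048.5389
  Σ                 41,187.1946   119,599.3696     473,197.8458
P = 41,187.1946.
Convexity = Σ t(t+1)·PV / [P·(1+y)²] = 473,197.8458 / (41,187.1946 × 1.212201) = 9.47776.

9.478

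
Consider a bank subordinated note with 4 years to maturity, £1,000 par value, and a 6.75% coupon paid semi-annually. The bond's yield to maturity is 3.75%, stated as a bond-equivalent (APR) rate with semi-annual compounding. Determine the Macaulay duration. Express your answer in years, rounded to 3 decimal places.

3.597 years

Periodic yield y = 0.01875. Discount each cash flow and weight by its period:
  t   CF        PV=CF/(1+0.01875)^t    t·PV
  1        33.75        33.1288        33.1288
  2        33.75        32.5191        65.0382
  3        33.75        31.9206        95.7618
  4        33.75        31.3331       125.3324
  5        33.75        30.7564       153.7821
  6        33.75        30.1903       181.1421
  7        33.75        29.6347       207.4428
  8     1,033.75       890.9935     7,127.9482
  Σ                  1,110.4766     7,989.5764
Price P = Σ PV = 1,110.4766.
Macaulay duration = Σ(t·PV) / P = 7,989.5764 / 1,110.4766 = 7.19473 half-year periods.
In years: 7.19473 / 2 = 3.59736 years.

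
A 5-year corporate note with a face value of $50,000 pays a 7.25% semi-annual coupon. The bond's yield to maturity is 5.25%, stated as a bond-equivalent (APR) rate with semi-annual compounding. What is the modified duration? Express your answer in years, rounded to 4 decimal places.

Periodic yield y = 0.02625. First find Macaulay duration:
  t   CF        PV=CF/(1+0.02625)^t    t·PV
  1     1,812.50     1,766.1389     1,766.1389
  2     1,812.50     1,720.9636     3,441.9271
  3     1,812.50     1,676.9438     5,030.8314
  4     1,812.50     1,634.0500     6,536.1999
  5     1,812.50     1,592.2533     7,961.2666
  6     1,812.50     1,551.5258     9,309.1546
  7     1,812.50     1,511.8400    10,582.8798
  8     1,812.50     1,473.1693    11,785.3542
  9     1,812.50     1,435.4877    12,919.3896
  10   51,812.50    39,985.5291   399,855.2906
  Σ                 54,347.9013   469,188.4327
P = 54,347.9013; Macaulay duration = 469,188.4327 / 54,347.9013 = 8.63306 half-year periods = 4.31653 years.
Modified duration = D_Mac / (1 + y) = 4.31653 / 1.02625 = 4.20612 years.

4.2061 years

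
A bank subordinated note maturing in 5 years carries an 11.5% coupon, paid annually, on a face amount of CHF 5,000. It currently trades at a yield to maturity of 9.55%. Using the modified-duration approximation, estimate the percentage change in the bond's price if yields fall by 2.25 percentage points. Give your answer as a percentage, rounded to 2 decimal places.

+8.43%

Periodic yield y = 0.0955. Modified duration first:
  t   CF        PV=CF/(1+0.0955)^t    t·PV
  1       575.00       524.8745       524.8745
  2       575.00       479.1187       958.2373
  3       575.00       437.3516     1,312.0547
  4       575.00       399.2255     1,596.9022
  5     5,575.00     3,533.3199    17,666.5996
  Σ                  5,373.8902    22,058.6683
P = 5,373.8902; D_Mac = 4.10479 yrs; D_mod = 4.10479/(1+0.0955) = 3.74695 yrs.
ΔP/P ≈ -D_mod · Δy = -3.74695 × (-0.0225) = +0.084306 = +8.4306%.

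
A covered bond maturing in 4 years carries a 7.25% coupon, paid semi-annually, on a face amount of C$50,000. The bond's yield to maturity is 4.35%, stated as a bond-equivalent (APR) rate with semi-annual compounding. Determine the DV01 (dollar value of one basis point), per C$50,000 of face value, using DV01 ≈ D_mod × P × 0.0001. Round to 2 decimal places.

C$19.31

Periodic yield y = 0.02175.
  t   CF        PV=CF/(1+0.02175)^t    t·PV
  1     1,812.50     1,773.9173     1,773.9173
  2     1,812.50     1,736.1559     3,472.3118
  3     1,812.50     1,699.1983     5,097.5950
  4     1,812.50     1,663.0275     6,652.1100
  5     1,812.50     1,627.6266     8,138.1331
  6     1,812.50     1,592.9793     9,557.8759
  7     1,812.50     1,559.0696    10,913.4869
  8    51,812.50    43,619.1679   348,953.3435
  Σ                 55,271.1425   394,558.7734
P = 55,271.1425; D_Mac = 7.13860 half-year periods = 3.56930 yrs; D_mod = 3.49332 yrs.
DV01 ≈ 3.49332 × 55,271.1425 × 0.0001 = 19.307990.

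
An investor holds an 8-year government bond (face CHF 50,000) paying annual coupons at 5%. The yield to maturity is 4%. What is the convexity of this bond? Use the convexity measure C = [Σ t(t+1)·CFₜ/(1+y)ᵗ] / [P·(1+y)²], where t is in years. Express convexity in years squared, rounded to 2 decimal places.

With y = 0.04:
  t   CF        PV=CF/(1+0.04)^t    t·PV        t(t+1)·PV
  1     2,500.00     2,403.8462     2,403.8462       4,807.6923
  2     2,500.00     2,311.3905     4,622.7811      13,868.3432
  3     2,500.00     2,222.4909     6,667.4727      26,669.8908
  4     2,500.00     2,137.0105     8,548.0419      42,740.2096
  5     2,500.00     2,054.8178    10,274.0888      61,644.5330
  6     2,500.00     1,975.7863    11,854.7179      82,983.0252
  7     2,500.00     1,899.7945    13,298.5617     106,388.4938
  8    52,500.00    38,361.2358   306,889.8861   2,762,008.9749
  Σ                 53,366.3724   364,559.3964   3,101,111.1628
P = 53,366.3724.
Convexity = Σ t(t+1)·PV / [P·(1+y)²] = 3,101,111.1628 / (53,366.3724 × 1.081600) = 53.72581.

53.73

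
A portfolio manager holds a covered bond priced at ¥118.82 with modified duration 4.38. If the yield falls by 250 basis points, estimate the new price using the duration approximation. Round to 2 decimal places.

¥131.83

Duration approximation: ΔP/P ≈ -D_mod · Δy = -4.38 × (-0.025) = +0.109500.
New price ≈ 118.82 × (1 + 0.109500) = 131.83079.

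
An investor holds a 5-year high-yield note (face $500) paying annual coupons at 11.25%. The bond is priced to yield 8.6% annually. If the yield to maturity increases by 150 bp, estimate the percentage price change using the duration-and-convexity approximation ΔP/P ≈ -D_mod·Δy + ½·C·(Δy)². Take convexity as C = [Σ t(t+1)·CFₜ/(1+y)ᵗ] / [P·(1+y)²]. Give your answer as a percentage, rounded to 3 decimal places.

With y = 0.086:
  t   CF        PV=CF/(1+0.086)^t    t·PV        t(t+1)·PV
  1        56.25        51.7956        51.7956         103.5912
  2        56.25        47.6939        95.3878         286.1634
  3        56.25        43.9170       131.7511         527.0045
  4        56.25        40.4393       161.7570         808.7852
  5       556.25       368.2315     1,841.1573      11,046.9440
  Σ                    552.0773     2,281.8489      12,772.4883
P = 552.0773; D_Mac = 4.13321 yrs; D_mod = 3.80590 yrs; C = 19.61625.
Duration effect: -3.80590 × (+0.015) = -0.057088
Convexity effect: 0.5 × 19.61625 × (0.015)² = +0.0022068
ΔP/P ≈ -0.057088 + 0.0022068 = -0.054882 = -5.4882%.

-5.488%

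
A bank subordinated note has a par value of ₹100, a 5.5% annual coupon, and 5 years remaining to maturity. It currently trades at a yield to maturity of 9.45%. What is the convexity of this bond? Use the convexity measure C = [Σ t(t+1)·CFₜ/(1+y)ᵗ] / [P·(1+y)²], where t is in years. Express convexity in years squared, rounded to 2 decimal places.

21.45

With y = 0.0945:
  t   CF        PV=CF/(1+0.0945)^t    t·PV        t(t+1)·PV
  1         5.50         5.0251         5.0251          10.0503
  2         5.50         4.5913         9.1825          27.5475
  3         5.50         4.1948        12.5845          50.3381
  4         5.50         3.8327        15.3306          76.6531
  5       105.50        67.1697       335.8487       2,015.0920
  Σ                     84.8136       377.9714       2,179.6810
P = 84.8136.
Convexity = Σ t(t+1)·PV / [P·(1+y)²] = 2,179.6810 / (84.8136 × 1.197930) = 21.45339.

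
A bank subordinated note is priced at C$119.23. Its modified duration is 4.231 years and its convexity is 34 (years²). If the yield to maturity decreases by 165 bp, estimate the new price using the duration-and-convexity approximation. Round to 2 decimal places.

Duration effect: -D_mod·Δy = -4.231 × (-0.0165) = +0.0698115
Convexity effect: ½·C·(Δy)² = 0.5 × 34 × (-0.0165)² = +0.00462825
ΔP/P ≈ +0.0698115 + 0.00462825 = +0.07443975
New price ≈ 119.23 × (1 + 0.07443975) = 128.1054513925.

C$128.11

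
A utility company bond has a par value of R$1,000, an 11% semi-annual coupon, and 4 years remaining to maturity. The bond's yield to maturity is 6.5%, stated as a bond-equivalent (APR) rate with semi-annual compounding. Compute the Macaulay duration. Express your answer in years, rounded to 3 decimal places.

3.394 years

Periodic yield y = 0.0325. Discount each cash flow and weight by its period:
  t   CF        PV=CF/(1+0.0325)^t    t·PV
  1        55.00        53.2688        53.2688
  2        55.00        51.5920       103.1840
  3        55.00        49.9681       149.9042
  4        55.00        48.3952       193.5809
  5        55.00        46.8719       234.3594
  6        55.00        45.3965       272.3790
  7        55.00        43.9676       307.7729
  8     1,055.00       816.8306     6,534.6445
  Σ                  1,156.2906     7,849.0936
Price P = Σ PV = 1,156.2906.
Macaulay duration = Σ(t·PV) / P = 7,849.0936 / 1,156.2906 = 6.78817 half-year periods.
In years: 6.78817 / 2 = 3.39408 years.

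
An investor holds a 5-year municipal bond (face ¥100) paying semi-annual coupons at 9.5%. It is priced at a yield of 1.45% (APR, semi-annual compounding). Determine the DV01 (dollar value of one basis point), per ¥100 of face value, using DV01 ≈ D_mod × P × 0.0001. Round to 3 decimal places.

Periodic yield y = 0.00725.
  t   CF        PV=CF/(1+0.00725)^t    t·PV
  1         4.75         4.7158         4.7158
  2         4.75         4.6819         9.3637
  3         4.75         4.6482        13.9445
  4         4.75         4.6147        18.4588
  5         4.75         4.5815        22.9075
  6         4.75         4.5485        27.2911
  7         4.75         4.5158        31.6105
  8         4.75         4.4833        35.8662
  9         4.75         4.4510        40.0590
  10      104.75        97.4499       974.4987
  Σ                    138.6905     1,178.7159
P = 138.6905; D_Mac = 8.49889 half-year periods = 4.24945 yrs; D_mod = 4.21886 yrs.
DV01 ≈ 4.21886 × 138.6905 × 0.0001 = 0.058512.

¥0.059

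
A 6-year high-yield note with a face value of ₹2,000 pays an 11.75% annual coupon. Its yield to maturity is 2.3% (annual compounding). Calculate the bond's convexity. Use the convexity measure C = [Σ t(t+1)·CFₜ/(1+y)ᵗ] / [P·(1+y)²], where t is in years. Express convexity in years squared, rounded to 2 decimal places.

With y = 0.023:
  t   CF        PV=CF/(1+0.023)^t    t·PV        t(t+1)·PV
  1       235.00       229.7165       229.7165         459.4330
  2       235.00       224.5518       449.1037       1,347.3110
  3       235.00       219.5033       658.5098       2,634.0390
  4       235.00       214.5682       858.2727       4,291.3637
  5       235.00       209.7441     1,048.7204       6,292.3221
  6     2,235.00     1,949.9511    11,699.7067      81,897.9471
  Σ                  3,048.0350    14,944.0298      96,922.4160
P = 3,048.0350.
Convexity = Σ t(t+1)·PV / [P·(1+y)²] = 96,922.4160 / (3,048.0350 × 1.046529) = 30.38456.

30.38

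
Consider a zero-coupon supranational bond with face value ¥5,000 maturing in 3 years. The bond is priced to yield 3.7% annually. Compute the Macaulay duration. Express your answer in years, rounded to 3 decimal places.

3.000 years

A zero-coupon bond has a single cash flow at maturity, so its Macaulay duration equals its maturity: 3 years.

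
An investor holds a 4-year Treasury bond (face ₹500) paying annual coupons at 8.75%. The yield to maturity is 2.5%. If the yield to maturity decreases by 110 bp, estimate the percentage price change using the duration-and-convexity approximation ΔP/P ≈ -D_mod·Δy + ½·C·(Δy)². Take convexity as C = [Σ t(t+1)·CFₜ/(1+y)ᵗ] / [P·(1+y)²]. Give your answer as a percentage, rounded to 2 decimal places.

With y = 0.025:
  t   CF        PV=CF/(1+0.025)^t    t·PV        t(t+1)·PV
  1        43.75        42.6829        42.6829          85.3659
  2        43.75        41.6419        83.2838         249.8513
  3        43.75        40.6262       121.8787         487.5147
  4       543.75       492.6107     1,970.4427       9,852.2133
  Σ                    617.5617     2,218.2880      10,674.9451
P = 617.5617; D_Mac = 3.59201 yrs; D_mod = 3.50440 yrs; C = 16.45271.
Duration effect: -3.50440 × (-0.011) = +0.038548
Convexity effect: 0.5 × 16.45271 × (-0.011)² = +0.0009954
ΔP/P ≈ +0.038548 + 0.0009954 = +0.039544 = +3.9544%.

+3.95%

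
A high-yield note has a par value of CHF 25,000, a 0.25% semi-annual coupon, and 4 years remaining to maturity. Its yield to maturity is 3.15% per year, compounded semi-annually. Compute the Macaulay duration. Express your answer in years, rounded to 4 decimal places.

3.9813 years

Periodic yield y = 0.01575. Discount each cash flow and weight by its period:
  t   CF        PV=CF/(1+0.01575)^t    t·PV
  1        31.25        30.7654        30.7654
  2        31.25        30.2884        60.5768
  3        31.25        29.8188        89.4563
  4        31.25        29.3564       117.4256
  5        31.25        28.9012       144.5060
  6        31.25        28.4531       170.7184
  7        31.25        28.0119       196.0831
  8    25,031.25    22,089.6019   176,716.8155
  Σ                 22,295.1971   177,526.3471
Price P = Σ PV = 22,295.1971.
Macaulay duration = Σ(t·PV) / P = 177,526.3471 / 22,295.1971 = 7.96254 half-year periods.
In years: 7.96254 / 2 = 3.98127 years.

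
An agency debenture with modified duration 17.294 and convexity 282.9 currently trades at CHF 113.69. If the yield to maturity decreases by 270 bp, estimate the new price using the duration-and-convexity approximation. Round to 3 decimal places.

Duration effect: -D_mod·Δy = -17.294 × (-0.027) = +0.466938
Convexity effect: ½·C·(Δy)² = 0.5 × 282.9 × (-0.027)² = +0.10311705
ΔP/P ≈ +0.466938 + 0.10311705 = +0.57005505
New price ≈ 113.69 × (1 + 0.57005505) = 178.4995586345.

CHF 178.500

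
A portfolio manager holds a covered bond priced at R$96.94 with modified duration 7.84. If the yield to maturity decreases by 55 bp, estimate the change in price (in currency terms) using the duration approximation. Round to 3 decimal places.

Duration approximation: ΔP/P ≈ -D_mod · Δy = -7.84 × (-0.0055) = +0.043120.
ΔP ≈ 96.94 × (+0.043120) = +4.1800528.

+R$4.180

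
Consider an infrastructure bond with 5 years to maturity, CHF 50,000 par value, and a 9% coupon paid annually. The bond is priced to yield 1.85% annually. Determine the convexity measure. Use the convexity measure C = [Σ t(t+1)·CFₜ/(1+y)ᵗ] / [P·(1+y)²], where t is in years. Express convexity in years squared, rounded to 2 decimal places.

23.93

With y = 0.0185:
  t   CF        PV=CF/(1+0.0185)^t    t·PV        t(t+1)·PV
  1     4,500.00     4,418.2622     4,418.2622       8,836.5243
  2     4,500.00     4,338.0090     8,676.0180      26,028.0539
  3     4,500.00     4,259.2135    12,777.6406      51,110.5624
  4     4,500.00     4,181.8493    16,727.3973      83,636.9864
  5    54,500.00    49,726.8942   248,634.4712   1,491,806.8271
  Σ                 66,924.2282   291,233.7892   1,661,418.9541
P = 66,924.2282.
Convexity = Σ t(t+1)·PV / [P·(1+y)²] = 1,661,418.9541 / (66,924.2282 × 1.037342) = 23.93171.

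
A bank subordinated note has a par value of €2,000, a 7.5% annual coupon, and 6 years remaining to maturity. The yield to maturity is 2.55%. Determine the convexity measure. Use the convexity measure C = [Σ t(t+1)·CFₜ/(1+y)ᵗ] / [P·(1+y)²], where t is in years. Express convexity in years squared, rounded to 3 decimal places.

32.564

With y = 0.0255:
  t   CF        PV=CF/(1+0.0255)^t    t·PV        t(t+1)·PV
  1       150.00       146.2701       146.2701         292.5402
  2       150.00       142.6330       285.2659         855.7978
  3       150.00       139.0863       417.2588       1,669.0353
  4       150.00       135.6278       542.5111       2,712.5553
  5       150.00       132.2553       661.2763       3,967.6576
  6     2,150.00     1,848.5214    11,091.1281      77,637.8968
  Σ                  2,544.3937    13,143.7103      87,135.4830
P = 2,544.3937.
Convexity = Σ t(t+1)·PV / [P·(1+y)²] = 87,135.4830 / (2,544.3937 × 1.051650) = 32.56412.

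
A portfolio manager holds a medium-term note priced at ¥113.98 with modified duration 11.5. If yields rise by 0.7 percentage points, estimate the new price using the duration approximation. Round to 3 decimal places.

¥104.805

Duration approximation: ΔP/P ≈ -D_mod · Δy = -11.5 × (+0.007) = -0.080500.
New price ≈ 113.98 × (1 - 0.080500) = 104.80461.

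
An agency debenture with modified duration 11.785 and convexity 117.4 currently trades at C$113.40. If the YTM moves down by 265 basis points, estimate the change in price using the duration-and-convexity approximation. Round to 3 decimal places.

Duration effect: -D_mod·Δy = -11.785 × (-0.0265) = +0.3123025
Convexity effect: ½·C·(Δy)² = 0.5 × 117.4 × (-0.0265)² = +0.041222075
ΔP/P ≈ +0.3123025 + 0.041222075 = +0.353524575
ΔP ≈ 113.40 × (+0.353524575) = +40.089686805.

+C$40.090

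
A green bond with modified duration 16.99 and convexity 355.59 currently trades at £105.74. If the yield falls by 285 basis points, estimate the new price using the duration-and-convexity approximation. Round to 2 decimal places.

£172.21

Duration effect: -D_mod·Δy = -16.99 × (-0.0285) = +0.484215
Convexity effect: ½·C·(Δy)² = 0.5 × 355.59 × (-0.0285)² = +0.14441398875
ΔP/P ≈ +0.484215 + 0.14441398875 = +0.62862898875
New price ≈ 105.74 × (1 + 0.62862898875) = 172.211229270425.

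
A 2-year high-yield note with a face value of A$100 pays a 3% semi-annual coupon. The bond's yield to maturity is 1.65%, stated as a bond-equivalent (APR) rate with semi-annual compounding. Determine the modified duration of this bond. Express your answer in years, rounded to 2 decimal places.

Periodic yield y = 0.00825. First find Macaulay duration:
  t   CF        PV=CF/(1+0.00825)^t    t·PV
  1         1.50         1.4877         1.4877
  2         1.50         1.4756         2.9511
  3         1.50         1.4635         4.3904
  4       101.50        98.2185       392.8738
  Σ                    102.6452       401.7031
P = 102.6452; Macaulay duration = 401.7031 / 102.6452 = 3.91351 half-year periods = 1.95676 years.
Modified duration = D_Mac / (1 + y) = 1.95676 / 1.00825 = 1.94074 years.

1.94 years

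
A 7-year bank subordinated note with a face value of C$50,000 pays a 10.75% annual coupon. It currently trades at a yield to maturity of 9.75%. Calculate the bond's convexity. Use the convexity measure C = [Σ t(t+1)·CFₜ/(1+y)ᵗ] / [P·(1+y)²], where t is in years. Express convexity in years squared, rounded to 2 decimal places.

With y = 0.0975:
  t   CF        PV=CF/(1+0.0975)^t    t·PV        t(t+1)·PV
  1     5,375.00     4,897.4943     4,897.4943       9,794.9886
  2     5,375.00     4,462.4094     8,924.8188      26,774.4563
  3     5,375.00     4,065.9767    12,197.9300      48,791.7200
  4     5,375.00     3,704.7623    14,819.0493      74,095.2467
  5     5,375.00     3,375.6377    16,878.1883     101,269.1299
  6     5,375.00     3,075.7519    18,454.5112     129,181.5781
  7    55,375.00    28,872.3436   202,106.4049   1,616,851.2392
  Σ                 52,454.3758   278,278.3968   2,006,758.3589
P = 52,454.3758.
Convexity = Σ t(t+1)·PV / [P·(1+y)²] = 2,006,758.3589 / (52,454.3758 × 1.204506) = 31.76174.

31.76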